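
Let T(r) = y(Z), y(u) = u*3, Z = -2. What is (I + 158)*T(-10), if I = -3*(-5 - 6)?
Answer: -1146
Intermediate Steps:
y(u) = 3*u
I = 33 (I = -3*(-11) = 33)
T(r) = -6 (T(r) = 3*(-2) = -6)
(I + 158)*T(-10) = (33 + 158)*(-6) = 191*(-6) = -1146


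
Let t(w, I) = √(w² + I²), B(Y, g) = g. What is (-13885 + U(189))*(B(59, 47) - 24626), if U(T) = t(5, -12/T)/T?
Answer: 341279415 - 2731*√99241/1323 ≈ 3.4128e+8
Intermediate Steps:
t(w, I) = √(I² + w²)
U(T) = √(25 + 144/T²)/T (U(T) = √((-12/T)² + 5²)/T = √(144/T² + 25)/T = √(25 + 144/T²)/T)
(-13885 + U(189))*(B(59, 47) - 24626) = (-13885 + √(25 + 144/189²)/189)*(47 - 24626) = (-13885 + √(25 + 144*(1/35721))/189)*(-24579) = (-13885 + √(25 + 16/3969)/189)*(-24579) = (-13885 + √(99241/3969)/189)*(-24579) = (-13885 + (√99241/63)/189)*(-24579) = (-13885 + √99241/11907)*(-24579) = 341279415 - 2731*√99241/1323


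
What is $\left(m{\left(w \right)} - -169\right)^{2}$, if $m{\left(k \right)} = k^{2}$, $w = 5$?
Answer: $37636$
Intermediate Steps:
$\left(m{\left(w \right)} - -169\right)^{2} = \left(5^{2} - -169\right)^{2} = \left(25 + 169\right)^{2} = 194^{2} = 37636$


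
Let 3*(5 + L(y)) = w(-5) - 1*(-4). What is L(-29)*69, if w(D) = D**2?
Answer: 322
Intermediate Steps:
L(y) = 14/3 (L(y) = -5 + ((-5)**2 - 1*(-4))/3 = -5 + (25 + 4)/3 = -5 + (1/3)*29 = -5 + 29/3 = 14/3)
L(-29)*69 = (14/3)*69 = 322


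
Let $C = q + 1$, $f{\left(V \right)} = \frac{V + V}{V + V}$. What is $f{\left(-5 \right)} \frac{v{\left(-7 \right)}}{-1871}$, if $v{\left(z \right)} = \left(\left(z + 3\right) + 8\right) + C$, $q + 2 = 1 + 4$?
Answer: $- \frac{8}{1871} \approx -0.0042758$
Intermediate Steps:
$f{\left(V \right)} = 1$ ($f{\left(V \right)} = \frac{2 V}{2 V} = 2 V \frac{1}{2 V} = 1$)
$q = 3$ ($q = -2 + \left(1 + 4\right) = -2 + 5 = 3$)
$C = 4$ ($C = 3 + 1 = 4$)
$v{\left(z \right)} = 15 + z$ ($v{\left(z \right)} = \left(\left(z + 3\right) + 8\right) + 4 = \left(\left(3 + z\right) + 8\right) + 4 = \left(11 + z\right) + 4 = 15 + z$)
$f{\left(-5 \right)} \frac{v{\left(-7 \right)}}{-1871} = 1 \frac{15 - 7}{-1871} = 1 \cdot 8 \left(- \frac{1}{1871}\right) = 1 \left(- \frac{8}{1871}\right) = - \frac{8}{1871}$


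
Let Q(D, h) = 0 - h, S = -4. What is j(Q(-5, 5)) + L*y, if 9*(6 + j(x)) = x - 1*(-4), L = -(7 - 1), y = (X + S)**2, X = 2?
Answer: -271/9 ≈ -30.111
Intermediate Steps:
y = 4 (y = (2 - 4)**2 = (-2)**2 = 4)
L = -6 (L = -1*6 = -6)
Q(D, h) = -h
j(x) = -50/9 + x/9 (j(x) = -6 + (x - 1*(-4))/9 = -6 + (x + 4)/9 = -6 + (4 + x)/9 = -6 + (4/9 + x/9) = -50/9 + x/9)
j(Q(-5, 5)) + L*y = (-50/9 + (-1*5)/9) - 6*4 = (-50/9 + (1/9)*(-5)) - 24 = (-50/9 - 5/9) - 24 = -55/9 - 24 = -271/9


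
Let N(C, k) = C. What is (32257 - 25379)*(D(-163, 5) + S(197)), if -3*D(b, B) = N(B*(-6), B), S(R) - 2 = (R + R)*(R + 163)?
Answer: 975658056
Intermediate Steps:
S(R) = 2 + 2*R*(163 + R) (S(R) = 2 + (R + R)*(R + 163) = 2 + (2*R)*(163 + R) = 2 + 2*R*(163 + R))
D(b, B) = 2*B (D(b, B) = -B*(-6)/3 = -(-2)*B = 2*B)
(32257 - 25379)*(D(-163, 5) + S(197)) = (32257 - 25379)*(2*5 + (2 + 2*197² + 326*197)) = 6878*(10 + (2 + 2*38809 + 64222)) = 6878*(10 + (2 + 77618 + 64222)) = 6878*(10 + 141842) = 6878*141852 = 975658056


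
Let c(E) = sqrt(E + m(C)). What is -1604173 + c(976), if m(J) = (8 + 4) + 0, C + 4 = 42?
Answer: -1604173 + 2*sqrt(247) ≈ -1.6041e+6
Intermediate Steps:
C = 38 (C = -4 + 42 = 38)
m(J) = 12 (m(J) = 12 + 0 = 12)
c(E) = sqrt(12 + E) (c(E) = sqrt(E + 12) = sqrt(12 + E))
-1604173 + c(976) = -1604173 + sqrt(12 + 976) = -1604173 + sqrt(988) = -1604173 + 2*sqrt(247)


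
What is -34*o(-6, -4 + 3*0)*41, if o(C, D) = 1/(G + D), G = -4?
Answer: 697/4 ≈ 174.25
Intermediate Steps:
o(C, D) = 1/(-4 + D)
-34*o(-6, -4 + 3*0)*41 = -34/(-4 + (-4 + 3*0))*41 = -34/(-4 + (-4 + 0))*41 = -34/(-4 - 4)*41 = -34/(-8)*41 = -34*(-1/8)*41 = (17/4)*41 = 697/4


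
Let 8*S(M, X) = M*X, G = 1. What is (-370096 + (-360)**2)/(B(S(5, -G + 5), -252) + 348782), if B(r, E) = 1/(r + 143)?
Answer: -17496084/25373891 ≈ -0.68953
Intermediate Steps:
S(M, X) = M*X/8 (S(M, X) = (M*X)/8 = M*X/8)
B(r, E) = 1/(143 + r)
(-370096 + (-360)**2)/(B(S(5, -G + 5), -252) + 348782) = (-370096 + (-360)**2)/(1/(143 + (1/8)*5*(-1*1 + 5)) + 348782) = (-370096 + 129600)/(1/(143 + (1/8)*5*(-1 + 5)) + 348782) = -240496/(1/(143 + (1/8)*5*4) + 348782) = -240496/(1/(143 + 5/2) + 348782) = -240496/(1/(291/2) + 348782) = -240496/(2/291 + 348782) = -240496/101495564/291 = -240496*291/101495564 = -17496084/25373891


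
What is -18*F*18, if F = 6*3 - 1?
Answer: -5508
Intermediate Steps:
F = 17 (F = 18 - 1 = 17)
-18*F*18 = -18*17*18 = -306*18 = -5508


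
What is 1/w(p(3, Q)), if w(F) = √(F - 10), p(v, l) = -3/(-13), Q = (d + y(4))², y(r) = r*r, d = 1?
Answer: -I*√1651/127 ≈ -0.31994*I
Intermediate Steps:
y(r) = r²
Q = 289 (Q = (1 + 4²)² = (1 + 16)² = 17² = 289)
p(v, l) = 3/13 (p(v, l) = -3*(-1/13) = 3/13)
w(F) = √(-10 + F)
1/w(p(3, Q)) = 1/(√(-10 + 3/13)) = 1/(√(-127/13)) = 1/(I*√1651/13) = -I*√1651/127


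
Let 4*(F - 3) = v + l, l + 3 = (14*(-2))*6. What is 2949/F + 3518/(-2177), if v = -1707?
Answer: -17280/2177 ≈ -7.9375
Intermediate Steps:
l = -171 (l = -3 + (14*(-2))*6 = -3 - 28*6 = -3 - 168 = -171)
F = -933/2 (F = 3 + (-1707 - 171)/4 = 3 + (1/4)*(-1878) = 3 - 939/2 = -933/2 ≈ -466.50)
2949/F + 3518/(-2177) = 2949/(-933/2) + 3518/(-2177) = 2949*(-2/933) + 3518*(-1/2177) = -1966/311 - 3518/2177 = -17280/2177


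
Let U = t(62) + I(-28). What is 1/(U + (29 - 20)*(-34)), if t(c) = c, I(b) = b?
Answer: -1/272 ≈ -0.0036765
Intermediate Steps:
U = 34 (U = 62 - 28 = 34)
1/(U + (29 - 20)*(-34)) = 1/(34 + (29 - 20)*(-34)) = 1/(34 + 9*(-34)) = 1/(34 - 306) = 1/(-272) = -1/272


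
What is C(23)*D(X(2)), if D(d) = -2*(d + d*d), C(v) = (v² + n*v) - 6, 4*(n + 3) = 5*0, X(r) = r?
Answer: -5448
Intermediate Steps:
n = -3 (n = -3 + (5*0)/4 = -3 + (¼)*0 = -3 + 0 = -3)
C(v) = -6 + v² - 3*v (C(v) = (v² - 3*v) - 6 = -6 + v² - 3*v)
D(d) = -2*d - 2*d² (D(d) = -2*(d + d²) = -2*d - 2*d²)
C(23)*D(X(2)) = (-6 + 23² - 3*23)*(-2*2*(1 + 2)) = (-6 + 529 - 69)*(-2*2*3) = 454*(-12) = -5448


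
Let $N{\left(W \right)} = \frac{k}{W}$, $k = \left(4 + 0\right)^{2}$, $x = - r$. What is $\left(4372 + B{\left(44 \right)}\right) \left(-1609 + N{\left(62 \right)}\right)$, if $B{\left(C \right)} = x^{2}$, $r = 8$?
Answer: $- \frac{221227756}{31} \approx -7.1364 \cdot 10^{6}$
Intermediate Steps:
$x = -8$ ($x = \left(-1\right) 8 = -8$)
$B{\left(C \right)} = 64$ ($B{\left(C \right)} = \left(-8\right)^{2} = 64$)
$k = 16$ ($k = 4^{2} = 16$)
$N{\left(W \right)} = \frac{16}{W}$
$\left(4372 + B{\left(44 \right)}\right) \left(-1609 + N{\left(62 \right)}\right) = \left(4372 + 64\right) \left(-1609 + \frac{16}{62}\right) = 4436 \left(-1609 + 16 \cdot \frac{1}{62}\right) = 4436 \left(-1609 + \frac{8}{31}\right) = 4436 \left(- \frac{49871}{31}\right) = - \frac{221227756}{31}$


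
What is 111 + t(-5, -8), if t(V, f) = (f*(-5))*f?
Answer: -209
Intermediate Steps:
t(V, f) = -5*f² (t(V, f) = (-5*f)*f = -5*f²)
111 + t(-5, -8) = 111 - 5*(-8)² = 111 - 5*64 = 111 - 320 = -209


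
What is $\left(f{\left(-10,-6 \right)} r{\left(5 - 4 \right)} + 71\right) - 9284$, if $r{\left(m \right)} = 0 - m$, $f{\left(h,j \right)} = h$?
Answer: $-9203$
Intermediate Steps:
$r{\left(m \right)} = - m$
$\left(f{\left(-10,-6 \right)} r{\left(5 - 4 \right)} + 71\right) - 9284 = \left(- 10 \left(- (5 - 4)\right) + 71\right) - 9284 = \left(- 10 \left(\left(-1\right) 1\right) + 71\right) - 9284 = \left(\left(-10\right) \left(-1\right) + 71\right) - 9284 = \left(10 + 71\right) - 9284 = 81 - 9284 = -9203$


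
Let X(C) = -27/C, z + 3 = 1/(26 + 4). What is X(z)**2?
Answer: 656100/7921 ≈ 82.830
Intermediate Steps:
z = -89/30 (z = -3 + 1/(26 + 4) = -3 + 1/30 = -89/30 ≈ -2.9667)
X(z)**2 = (-27/(-89/30))**2 = (-27*(-30/89))**2 = (810/89)**2 = 656100/7921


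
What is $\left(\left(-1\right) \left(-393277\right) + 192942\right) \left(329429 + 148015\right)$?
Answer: $279886744236$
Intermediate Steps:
$\left(\left(-1\right) \left(-393277\right) + 192942\right) \left(329429 + 148015\right) = \left(393277 + 192942\right) 477444 = 586219 \cdot 477444 = 279886744236$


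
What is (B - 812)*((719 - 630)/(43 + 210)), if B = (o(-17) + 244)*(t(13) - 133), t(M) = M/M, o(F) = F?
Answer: -2739064/253 ≈ -10826.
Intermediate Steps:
t(M) = 1
B = -29964 (B = (-17 + 244)*(1 - 133) = 227*(-132) = -29964)
(B - 812)*((719 - 630)/(43 + 210)) = (-29964 - 812)*((719 - 630)/(43 + 210)) = -2739064/253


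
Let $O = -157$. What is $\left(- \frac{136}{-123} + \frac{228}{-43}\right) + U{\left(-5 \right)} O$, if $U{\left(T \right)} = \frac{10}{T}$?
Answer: $\frac{1638550}{5289} \approx 309.8$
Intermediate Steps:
$\left(- \frac{136}{-123} + \frac{228}{-43}\right) + U{\left(-5 \right)} O = \left(- \frac{136}{-123} + \frac{228}{-43}\right) + \frac{10}{-5} \left(-157\right) = \left(\left(-136\right) \left(- \frac{1}{123}\right) + 228 \left(- \frac{1}{43}\right)\right) + 10 \left(- \frac{1}{5}\right) \left(-157\right) = \left(\frac{136}{123} - \frac{228}{43}\right) - -314 = - \frac{22196}{5289} + 314 = \frac{1638550}{5289}$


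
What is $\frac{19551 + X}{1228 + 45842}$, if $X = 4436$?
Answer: $\frac{23987}{47070} \approx 0.5096$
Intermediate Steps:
$\frac{19551 + X}{1228 + 45842} = \frac{19551 + 4436}{1228 + 45842} = \frac{23987}{47070}$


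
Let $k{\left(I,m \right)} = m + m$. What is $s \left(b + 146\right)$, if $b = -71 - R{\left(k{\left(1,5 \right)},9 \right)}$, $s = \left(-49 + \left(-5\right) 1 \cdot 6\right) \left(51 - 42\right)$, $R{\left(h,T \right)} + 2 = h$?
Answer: $-47637$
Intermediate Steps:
$k{\left(I,m \right)} = 2 m$
$R{\left(h,T \right)} = -2 + h$
$s = -711$ ($s = \left(-49 - 30\right) 9 = \left(-79\right) 9 = -711$)
$b = -79$ ($b = -71 - \left(-2 + 2 \cdot 5\right) = -71 - \left(-2 + 10\right) = -71 - 8 = -79$)
$s \left(b + 146\right) = - 711 \left(-79 + 146\right) = \left(-711\right) 67 = -47637$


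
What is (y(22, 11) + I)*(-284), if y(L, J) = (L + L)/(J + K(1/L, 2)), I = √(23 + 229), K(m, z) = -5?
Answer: -6248/3 - 1704*√7 ≈ -6591.0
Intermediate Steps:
I = 6*√7 (I = √252 = 6*√7 ≈ 15.875)
y(L, J) = 2*L/(-5 + J) (y(L, J) = (L + L)/(J - 5) = (2*L)/(-5 + J) = 2*L/(-5 + J))
(y(22, 11) + I)*(-284) = (2*22/(-5 + 11) + 6*√7)*(-284) = (2*22/6 + 6*√7)*(-284) = (2*22*(⅙) + 6*√7)*(-284) = (22/3 + 6*√7)*(-284) = -6248/3 - 1704*√7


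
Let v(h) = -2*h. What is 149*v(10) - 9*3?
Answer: -3007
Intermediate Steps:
149*v(10) - 9*3 = 149*(-2*10) - 9*3 = 149*(-20) - 27 = -2980 - 27 = -3007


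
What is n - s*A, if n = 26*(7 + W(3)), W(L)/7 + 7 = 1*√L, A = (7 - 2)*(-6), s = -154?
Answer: -5712 + 182*√3 ≈ -5396.8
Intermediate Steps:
A = -30 (A = 5*(-6) = -30)
W(L) = -49 + 7*√L (W(L) = -49 + 7*(1*√L) = -49 + 7*√L)
n = -1092 + 182*√3 (n = 26*(7 + (-49 + 7*√3)) = 26*(-42 + 7*√3) = -1092 + 182*√3 ≈ -776.77)
n - s*A = (-1092 + 182*√3) - (-154)*(-30) = (-1092 + 182*√3) - 1*4620 = (-1092 + 182*√3) - 4620 = -5712 + 182*√3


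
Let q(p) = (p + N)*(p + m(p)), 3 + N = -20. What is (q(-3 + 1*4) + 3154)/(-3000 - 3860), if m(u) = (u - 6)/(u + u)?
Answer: -3187/6860 ≈ -0.46458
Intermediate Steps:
N = -23 (N = -3 - 20 = -23)
m(u) = (-6 + u)/(2*u) (m(u) = (-6 + u)/((2*u)) = (-6 + u)*(1/(2*u)) = (-6 + u)/(2*u))
q(p) = (-23 + p)*(p + (-6 + p)/(2*p)) (q(p) = (p - 23)*(p + (-6 + p)/(2*p)) = (-23 + p)*(p + (-6 + p)/(2*p)))
(q(-3 + 1*4) + 3154)/(-3000 - 3860) = ((-29/2 + (-3 + 1*4)² + 69/(-3 + 1*4) - 45*(-3 + 1*4)/2) + 3154)/(-3000 - 3860) = ((-29/2 + (-3 + 4)² + 69/(-3 + 4) - 45*(-3 + 4)/2) + 3154)/(-6860) = ((-29/2 + 1² + 69/1 - 45/2*1) + 3154)*(-1/6860) = ((-29/2 + 1 + 69*1 - 45/2) + 3154)*(-1/6860) = ((-29/2 + 1 + 69 - 45/2) + 3154)*(-1/6860) = (33 + 3154)*(-1/6860) = 3187*(-1/6860) = -3187/6860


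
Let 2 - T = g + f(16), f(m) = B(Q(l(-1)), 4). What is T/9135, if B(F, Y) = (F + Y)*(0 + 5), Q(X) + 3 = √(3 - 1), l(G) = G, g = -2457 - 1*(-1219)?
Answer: 247/1827 - √2/1827 ≈ 0.13442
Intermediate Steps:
g = -1238 (g = -2457 + 1219 = -1238)
Q(X) = -3 + √2 (Q(X) = -3 + √(3 - 1) = -3 + √2)
B(F, Y) = 5*F + 5*Y (B(F, Y) = (F + Y)*5 = 5*F + 5*Y)
f(m) = 5 + 5*√2 (f(m) = 5*(-3 + √2) + 5*4 = (-15 + 5*√2) + 20 = 5 + 5*√2)
T = 1235 - 5*√2 (T = 2 - (-1238 + (5 + 5*√2)) = 2 - (-1233 + 5*√2) = 2 + (1233 - 5*√2) = 1235 - 5*√2 ≈ 1227.9)
T/9135 = (1235 - 5*√2)/9135 = (1235 - 5*√2)*(1/9135) = 247/1827 - √2/1827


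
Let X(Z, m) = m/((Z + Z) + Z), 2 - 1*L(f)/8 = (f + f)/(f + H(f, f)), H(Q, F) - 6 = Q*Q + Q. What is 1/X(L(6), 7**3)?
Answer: 128/1029 ≈ 0.12439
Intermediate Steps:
H(Q, F) = 6 + Q + Q**2 (H(Q, F) = 6 + (Q*Q + Q) = 6 + (Q**2 + Q) = 6 + (Q + Q**2) = 6 + Q + Q**2)
L(f) = 16 - 16*f/(6 + f**2 + 2*f) (L(f) = 16 - 8*(f + f)/(f + (6 + f + f**2)) = 16 - 8*2*f/(6 + f**2 + 2*f) = 16 - 16*f/(6 + f**2 + 2*f))
X(Z, m) = m/(3*Z) (X(Z, m) = m/(2*Z + Z) = m/((3*Z)) = m*(1/(3*Z)) = m/(3*Z))
1/X(L(6), 7**3) = 1/((1/3)*7**3/(16*(6 + 6 + 6**2)/(6 + 6**2 + 2*6))) = 1/((1/3)*343/(16*(6 + 6 + 36)/(6 + 36 + 12))) = 1/((1/3)*343/(16*48/54)) = 1/((1/3)*343/(16*(1/54)*48)) = 1/((1/3)*343/(128/9)) = 1/((1/3)*343*(9/128)) = 1/(1029/128) = 128/1029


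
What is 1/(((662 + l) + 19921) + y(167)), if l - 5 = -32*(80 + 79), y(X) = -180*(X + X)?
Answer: -1/44620 ≈ -2.2411e-5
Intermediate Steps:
y(X) = -360*X
l = -5083 (l = 5 - 32*(80 + 79) = 5 - 32*159 = 5 - 5088 = -5083)
1/(((662 + l) + 19921) + y(167)) = 1/(((662 - 5083) + 19921) - 360*167) = 1/((-4421 + 19921) - 60120) = 1/(15500 - 60120) = 1/(-44620) = -1/44620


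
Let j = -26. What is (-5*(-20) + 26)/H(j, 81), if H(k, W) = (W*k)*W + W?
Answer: -14/18945 ≈ -0.00073898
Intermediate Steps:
H(k, W) = W + k*W² (H(k, W) = k*W² + W = W + k*W²)
(-5*(-20) + 26)/H(j, 81) = (-5*(-20) + 26)/((81*(1 + 81*(-26)))) = (100 + 26)/((81*(1 - 2106))) = 126/((81*(-2105))) = 126/(-170505) = 126*(-1/170505) = -14/18945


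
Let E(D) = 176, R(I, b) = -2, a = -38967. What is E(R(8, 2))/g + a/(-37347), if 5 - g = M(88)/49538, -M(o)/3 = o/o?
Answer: 111756231289/3083530157 ≈ 36.243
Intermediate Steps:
M(o) = -3 (M(o) = -3*o/o = -3*1 = -3)
g = 247693/49538 (g = 5 - (-3)/49538 = 5 - 1*(-3/49538) = 5 + 3/49538 = 247693/49538 ≈ 5.0001)
E(R(8, 2))/g + a/(-37347) = 176/(247693/49538) - 38967/(-37347) = 176*(49538/247693) - 38967*(-1/37347) = 8718688/247693 + 12989/12449 = 111756231289/3083530157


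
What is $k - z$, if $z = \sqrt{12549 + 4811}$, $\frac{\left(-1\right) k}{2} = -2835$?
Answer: $5670 - 4 \sqrt{1085} \approx 5538.2$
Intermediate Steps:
$k = 5670$ ($k = \left(-2\right) \left(-2835\right) = 5670$)
$z = 4 \sqrt{1085}$ ($z = \sqrt{17360} = 4 \sqrt{1085} \approx 131.76$)
$k - z = 5670 - 4 \sqrt{1085}$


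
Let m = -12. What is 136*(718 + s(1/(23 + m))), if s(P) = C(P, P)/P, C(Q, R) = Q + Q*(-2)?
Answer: 97512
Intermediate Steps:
C(Q, R) = -Q (C(Q, R) = Q - 2*Q = -Q)
s(P) = -1 (s(P) = (-P)/P = -1)
136*(718 + s(1/(23 + m))) = 136*(718 - 1) = 136*717 = 97512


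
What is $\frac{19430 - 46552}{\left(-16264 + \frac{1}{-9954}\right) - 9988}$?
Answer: $\frac{269972388}{261312409} \approx 1.0331$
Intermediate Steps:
$\frac{19430 - 46552}{\left(-16264 + \frac{1}{-9954}\right) - 9988} = - \frac{27122}{\left(-16264 - \frac{1}{9954}\right) - 9988} = - \frac{27122}{- \frac{161891857}{9954} - 9988} = - \frac{27122}{- \frac{261312409}{9954}} = \left(-27122\right) \left(- \frac{9954}{261312409}\right) = \frac{269972388}{261312409}$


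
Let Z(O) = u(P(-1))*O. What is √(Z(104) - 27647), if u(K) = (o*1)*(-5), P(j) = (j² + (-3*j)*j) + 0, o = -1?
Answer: I*√27127 ≈ 164.7*I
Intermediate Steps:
P(j) = -2*j² (P(j) = (j² - 3*j²) + 0 = -2*j² + 0 = -2*j²)
u(K) = 5 (u(K) = -1*1*(-5) = -1*(-5) = 5)
Z(O) = 5*O
√(Z(104) - 27647) = √(5*104 - 27647) = √(520 - 27647) = √(-27127) = I*√27127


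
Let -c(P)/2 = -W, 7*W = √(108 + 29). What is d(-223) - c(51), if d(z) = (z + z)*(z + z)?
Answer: 198916 - 2*√137/7 ≈ 1.9891e+5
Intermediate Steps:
W = √137/7 (W = √(108 + 29)/7 = √137/7 ≈ 1.6721)
d(z) = 4*z² (d(z) = (2*z)*(2*z) = 4*z²)
c(P) = 2*√137/7 (c(P) = -(-2)*√137/7 = 2*√137/7)
d(-223) - c(51) = 4*(-223)² - 2*√137/7 = 4*49729 - 2*√137/7 = 198916 - 2*√137/7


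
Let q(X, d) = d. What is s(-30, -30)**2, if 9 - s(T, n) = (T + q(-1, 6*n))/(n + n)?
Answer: 121/4 ≈ 30.250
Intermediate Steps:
s(T, n) = 9 - (T + 6*n)/(2*n) (s(T, n) = 9 - (T + 6*n)/(n + n) = 9 - (T + 6*n)/(2*n))
s(-30, -30)**2 = (6 - 1/2*(-30)/(-30))**2 = (6 - 1/2*(-30)*(-1/30))**2 = (6 - 1/2)**2 = (11/2)**2 = 121/4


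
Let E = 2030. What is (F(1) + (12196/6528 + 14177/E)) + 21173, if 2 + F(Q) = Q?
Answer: 35085657727/1656480 ≈ 21181.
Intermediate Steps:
F(Q) = -2 + Q
(F(1) + (12196/6528 + 14177/E)) + 21173 = ((-2 + 1) + (12196/6528 + 14177/2030)) + 21173 = (-1 + (12196*(1/6528) + 14177*(1/2030))) + 21173 = (-1 + (3049/1632 + 14177/2030)) + 21173 = (-1 + 14663167/1656480) + 21173 = 13006687/1656480 + 21173 = 35085657727/1656480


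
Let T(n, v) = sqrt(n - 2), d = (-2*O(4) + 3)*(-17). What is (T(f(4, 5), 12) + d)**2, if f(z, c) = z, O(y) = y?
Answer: (85 + sqrt(2))**2 ≈ 7467.4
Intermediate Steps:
d = 85 (d = (-2*4 + 3)*(-17) = (-8 + 3)*(-17) = -5*(-17) = 85)
T(n, v) = sqrt(-2 + n)
(T(f(4, 5), 12) + d)**2 = (sqrt(-2 + 4) + 85)**2 = (sqrt(2) + 85)**2 = (85 + sqrt(2))**2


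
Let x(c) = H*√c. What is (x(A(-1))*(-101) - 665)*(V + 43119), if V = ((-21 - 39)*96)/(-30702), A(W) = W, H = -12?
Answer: -20960883885/731 + 267416750196*I/5117 ≈ -2.8674e+7 + 5.226e+7*I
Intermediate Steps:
x(c) = -12*√c
V = 960/5117 (V = -60*96*(-1/30702) = -5760*(-1/30702) = 960/5117 ≈ 0.18761)
(x(A(-1))*(-101) - 665)*(V + 43119) = (-12*I*(-101) - 665)*(960/5117 + 43119) = (-12*I*(-101) - 665)*(220640883/5117) = (1212*I - 665)*(220640883/5117) = (-665 + 1212*I)*(220640883/5117) = -20960883885/731 + 267416750196*I/5117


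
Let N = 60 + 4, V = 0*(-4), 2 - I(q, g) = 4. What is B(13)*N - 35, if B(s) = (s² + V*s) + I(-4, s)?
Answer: 10653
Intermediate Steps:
I(q, g) = -2 (I(q, g) = 2 - 1*4 = 2 - 4 = -2)
V = 0
B(s) = -2 + s² (B(s) = (s² + 0*s) - 2 = (s² + 0) - 2 = s² - 2 = -2 + s²)
N = 64
B(13)*N - 35 = (-2 + 13²)*64 - 35 = (-2 + 169)*64 - 35 = 167*64 - 35 = 10688 - 35 = 10653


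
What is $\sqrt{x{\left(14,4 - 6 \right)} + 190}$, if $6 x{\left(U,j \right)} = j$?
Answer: $\frac{\sqrt{1707}}{3} \approx 13.772$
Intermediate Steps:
$x{\left(U,j \right)} = \frac{j}{6}$
$\sqrt{x{\left(14,4 - 6 \right)} + 190} = \sqrt{\frac{4 - 6}{6} + 190} = \sqrt{\frac{1}{6} \left(-2\right) + 190} = \sqrt{- \frac{1}{3} + 190} = \sqrt{\frac{569}{3}} = \frac{\sqrt{1707}}{3}$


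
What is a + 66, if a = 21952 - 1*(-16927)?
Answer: 38945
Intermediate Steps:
a = 38879 (a = 21952 + 16927 = 38879)
a + 66 = 38879 + 66 = 38945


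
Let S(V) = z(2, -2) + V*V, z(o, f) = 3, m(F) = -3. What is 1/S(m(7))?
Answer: 1/12 ≈ 0.083333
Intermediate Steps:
S(V) = 3 + V**2 (S(V) = 3 + V*V = 3 + V**2)
1/S(m(7)) = 1/(3 + (-3)**2) = 1/(3 + 9) = 1/12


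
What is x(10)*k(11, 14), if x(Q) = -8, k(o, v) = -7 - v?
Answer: 168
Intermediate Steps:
x(10)*k(11, 14) = -8*(-7 - 1*14) = -8*(-7 - 14) = -8*(-21) = 168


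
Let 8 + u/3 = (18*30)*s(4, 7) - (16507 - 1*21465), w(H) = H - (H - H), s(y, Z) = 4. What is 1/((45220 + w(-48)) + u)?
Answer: 1/66502 ≈ 1.5037e-5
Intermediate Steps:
w(H) = H (w(H) = H - 1*0 = H + 0 = H)
u = 21330 (u = -24 + 3*((18*30)*4 - (16507 - 1*21465)) = -24 + 3*(540*4 - (16507 - 21465)) = -24 + 3*(2160 - 1*(-4958)) = -24 + 3*(2160 + 4958) = -24 + 3*7118 = -24 + 21354 = 21330)
1/((45220 + w(-48)) + u) = 1/((45220 - 48) + 21330) = 1/(45172 + 21330) = 1/66502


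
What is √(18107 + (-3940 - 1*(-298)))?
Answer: √14465 ≈ 120.27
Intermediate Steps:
√(18107 + (-3940 - 1*(-298))) = √(18107 + (-3940 + 298)) = √(18107 - 3642) = √14465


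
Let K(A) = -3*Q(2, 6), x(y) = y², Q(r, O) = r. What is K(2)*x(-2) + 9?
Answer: -15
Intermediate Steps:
K(A) = -6 (K(A) = -3*2 = -6)
K(2)*x(-2) + 9 = -6*(-2)² + 9 = -6*4 + 9 = -24 + 9 = -15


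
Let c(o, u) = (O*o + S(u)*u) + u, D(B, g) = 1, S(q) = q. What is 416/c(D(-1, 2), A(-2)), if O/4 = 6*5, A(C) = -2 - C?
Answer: 52/15 ≈ 3.4667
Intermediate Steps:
O = 120 (O = 4*(6*5) = 4*30 = 120)
c(o, u) = u + u**2 + 120*o (c(o, u) = (120*o + u*u) + u = (120*o + u**2) + u = (u**2 + 120*o) + u = u + u**2 + 120*o)
416/c(D(-1, 2), A(-2)) = 416/((-2 - 1*(-2)) + (-2 - 1*(-2))**2 + 120*1) = 416/((-2 + 2) + (-2 + 2)**2 + 120) = 416/(0 + 0**2 + 120) = 416/(0 + 0 + 120) = 416/120 = 416*(1/120) = 52/15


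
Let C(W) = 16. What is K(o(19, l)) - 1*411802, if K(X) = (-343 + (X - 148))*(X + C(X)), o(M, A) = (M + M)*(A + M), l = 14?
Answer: 557208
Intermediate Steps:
o(M, A) = 2*M*(A + M) (o(M, A) = (2*M)*(A + M) = 2*M*(A + M))
K(X) = (-491 + X)*(16 + X) (K(X) = (-343 + (X - 148))*(X + 16) = (-343 + (-148 + X))*(16 + X) = (-491 + X)*(16 + X))
K(o(19, l)) - 1*411802 = (-7856 + (2*19*(14 + 19))² - 950*19*(14 + 19)) - 1*411802 = (-7856 + (2*19*33)² - 950*19*33) - 411802 = (-7856 + 1254² - 475*1254) - 411802 = (-7856 + 1572516 - 595650) - 411802 = 969010 - 411802 = 557208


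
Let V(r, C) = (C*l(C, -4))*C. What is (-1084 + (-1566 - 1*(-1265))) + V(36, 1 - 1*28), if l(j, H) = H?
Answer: -4301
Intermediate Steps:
V(r, C) = -4*C² (V(r, C) = (C*(-4))*C = (-4*C)*C = -4*C²)
(-1084 + (-1566 - 1*(-1265))) + V(36, 1 - 1*28) = (-1084 + (-1566 - 1*(-1265))) - 4*(1 - 1*28)² = (-1084 + (-1566 + 1265)) - 4*(1 - 28)² = (-1084 - 301) - 4*(-27)² = -1385 - 4*729 = -1385 - 2916 = -4301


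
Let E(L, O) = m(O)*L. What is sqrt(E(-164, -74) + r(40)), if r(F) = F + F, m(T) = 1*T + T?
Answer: 4*sqrt(1522) ≈ 156.05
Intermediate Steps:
m(T) = 2*T (m(T) = T + T = 2*T)
E(L, O) = 2*L*O (E(L, O) = (2*O)*L = 2*L*O)
r(F) = 2*F
sqrt(E(-164, -74) + r(40)) = sqrt(2*(-164)*(-74) + 2*40) = sqrt(24272 + 80) = sqrt(24352) = 4*sqrt(1522)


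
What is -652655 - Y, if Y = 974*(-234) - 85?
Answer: -424654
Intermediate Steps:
Y = -228001 (Y = -227916 - 85 = -228001)
-652655 - Y = -652655 - 1*(-228001) = -652655 + 228001 = -424654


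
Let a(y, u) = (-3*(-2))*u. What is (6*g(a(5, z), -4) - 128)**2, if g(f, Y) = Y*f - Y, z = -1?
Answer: 1600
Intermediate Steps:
a(y, u) = 6*u
g(f, Y) = -Y + Y*f
(6*g(a(5, z), -4) - 128)**2 = (6*(-4*(-1 + 6*(-1))) - 128)**2 = (6*(-4*(-1 - 6)) - 128)**2 = (6*(-4*(-7)) - 128)**2 = (6*28 - 128)**2 = (168 - 128)**2 = 40**2 = 1600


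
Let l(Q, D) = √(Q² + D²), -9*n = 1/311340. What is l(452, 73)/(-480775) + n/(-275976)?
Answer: 1/773301310560 - √209633/480775 ≈ -0.00095233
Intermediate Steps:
n = -1/2802060 (n = -⅑/311340 = -⅑*1/311340 = -1/2802060 ≈ -3.5688e-7)
l(Q, D) = √(D² + Q²)
l(452, 73)/(-480775) + n/(-275976) = √(73² + 452²)/(-480775) - 1/2802060/(-275976) = √(5329 + 204304)*(-1/480775) - 1/2802060*(-1/275976) = √209633*(-1/480775) + 1/773301310560 = -√209633/480775 + 1/773301310560 = 1/773301310560 - √209633/480775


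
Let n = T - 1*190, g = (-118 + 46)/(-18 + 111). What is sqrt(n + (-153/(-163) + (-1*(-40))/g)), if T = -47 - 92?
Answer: I*sqrt(90800943)/489 ≈ 19.487*I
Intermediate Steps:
g = -24/31 (g = -72/93 = -72*1/93 = -24/31 ≈ -0.77419)
T = -139
n = -329 (n = -139 - 1*190 = -139 - 190 = -329)
sqrt(n + (-153/(-163) + (-1*(-40))/g)) = sqrt(-329 + (-153/(-163) + (-1*(-40))/(-24/31))) = sqrt(-329 + (-153*(-1/163) + 40*(-31/24))) = sqrt(-329 + (153/163 - 155/3)) = sqrt(-329 - 24806/489) = sqrt(-185687/489) = I*sqrt(90800943)/489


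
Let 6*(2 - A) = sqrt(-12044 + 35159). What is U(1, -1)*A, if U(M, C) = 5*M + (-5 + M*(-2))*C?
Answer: 24 - 2*sqrt(23115) ≈ -280.07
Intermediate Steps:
A = 2 - sqrt(23115)/6 (A = 2 - sqrt(-12044 + 35159)/6 = 2 - sqrt(23115)/6 ≈ -23.339)
U(M, C) = 5*M + C*(-5 - 2*M) (U(M, C) = 5*M + (-5 - 2*M)*C = 5*M + C*(-5 - 2*M))
U(1, -1)*A = (-5*(-1) + 5*1 - 2*(-1)*1)*(2 - sqrt(23115)/6) = (5 + 5 + 2)*(2 - sqrt(23115)/6) = 12*(2 - sqrt(23115)/6) = 24 - 2*sqrt(23115)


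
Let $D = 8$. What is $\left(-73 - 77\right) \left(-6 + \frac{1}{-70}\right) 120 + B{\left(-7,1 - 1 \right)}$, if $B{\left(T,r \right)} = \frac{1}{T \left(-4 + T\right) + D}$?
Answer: $\frac{64413007}{595} \approx 1.0826 \cdot 10^{5}$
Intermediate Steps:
$B{\left(T,r \right)} = \frac{1}{8 + T \left(-4 + T\right)}$ ($B{\left(T,r \right)} = \frac{1}{T \left(-4 + T\right) + 8} = \frac{1}{8 + T \left(-4 + T\right)}$)
$\left(-73 - 77\right) \left(-6 + \frac{1}{-70}\right) 120 + B{\left(-7,1 - 1 \right)} = \left(-73 - 77\right) \left(-6 + \frac{1}{-70}\right) 120 + \frac{1}{8 + \left(-7\right)^{2} - -28} = - 150 \left(-6 - \frac{1}{70}\right) 120 + \frac{1}{8 + 49 + 28} = \left(-150\right) \left(- \frac{421}{70}\right) 120 + \frac{1}{85} = \frac{6315}{7} \cdot 120 + \frac{1}{85} = \frac{757800}{7} + \frac{1}{85} = \frac{64413007}{595}$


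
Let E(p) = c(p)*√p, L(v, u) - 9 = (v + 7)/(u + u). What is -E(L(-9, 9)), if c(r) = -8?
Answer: 32*√5/3 ≈ 23.851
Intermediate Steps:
L(v, u) = 9 + (7 + v)/(2*u) (L(v, u) = 9 + (v + 7)/(u + u) = 9 + (7 + v)/((2*u)) = 9 + (7 + v)*(1/(2*u)) = 9 + (7 + v)/(2*u))
E(p) = -8*√p
-E(L(-9, 9)) = -(-8)*√((½)*(7 - 9 + 18*9)/9) = -(-8)*√((½)*(⅑)*(7 - 9 + 162)) = -(-8)*√((½)*(⅑)*160) = -(-8)*√(80/9) = -(-8)*4*√5/3 = -(-32)*√5/3 = 32*√5/3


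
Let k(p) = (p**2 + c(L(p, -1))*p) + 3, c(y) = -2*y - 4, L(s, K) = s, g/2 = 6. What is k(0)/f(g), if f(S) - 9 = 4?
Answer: 3/13 ≈ 0.23077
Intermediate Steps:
g = 12 (g = 2*6 = 12)
f(S) = 13 (f(S) = 9 + 4 = 13)
c(y) = -4 - 2*y
k(p) = 3 + p**2 + p*(-4 - 2*p) (k(p) = (p**2 + (-4 - 2*p)*p) + 3 = (p**2 + p*(-4 - 2*p)) + 3 = 3 + p**2 + p*(-4 - 2*p))
k(0)/f(g) = (3 - 1*0**2 - 4*0)/13 = (3 - 1*0 + 0)*(1/13) = (3 + 0 + 0)*(1/13) = 3*(1/13) = 3/13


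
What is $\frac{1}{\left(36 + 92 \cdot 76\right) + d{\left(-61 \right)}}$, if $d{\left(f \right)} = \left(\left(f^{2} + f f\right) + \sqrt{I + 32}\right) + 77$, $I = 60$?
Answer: $\frac{14547}{211615117} - \frac{2 \sqrt{23}}{211615117} \approx 6.8697 \cdot 10^{-5}$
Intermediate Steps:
$d{\left(f \right)} = 77 + 2 \sqrt{23} + 2 f^{2}$ ($d{\left(f \right)} = \left(\left(f^{2} + f f\right) + \sqrt{60 + 32}\right) + 77 = \left(\left(f^{2} + f^{2}\right) + \sqrt{92}\right) + 77 = \left(2 f^{2} + 2 \sqrt{23}\right) + 77 = \left(2 \sqrt{23} + 2 f^{2}\right) + 77 = 77 + 2 \sqrt{23} + 2 f^{2}$)
$\frac{1}{\left(36 + 92 \cdot 76\right) + d{\left(-61 \right)}} = \frac{1}{\left(36 + 92 \cdot 76\right) + \left(77 + 2 \sqrt{23} + 2 \left(-61\right)^{2}\right)} = \frac{1}{\left(36 + 6992\right) + \left(77 + 2 \sqrt{23} + 2 \cdot 3721\right)} = \frac{1}{7028 + \left(77 + 2 \sqrt{23} + 7442\right)} = \frac{1}{7028 + \left(7519 + 2 \sqrt{23}\right)} = \frac{1}{14547 + 2 \sqrt{23}}$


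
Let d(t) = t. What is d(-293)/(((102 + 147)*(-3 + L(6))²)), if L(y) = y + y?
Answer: -293/20169 ≈ -0.014527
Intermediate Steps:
L(y) = 2*y
d(-293)/(((102 + 147)*(-3 + L(6))²)) = -293*1/((-3 + 2*6)²*(102 + 147)) = -293*1/(249*(-3 + 12)²) = -293/(249*9²) = -293/(249*81) = -293/20169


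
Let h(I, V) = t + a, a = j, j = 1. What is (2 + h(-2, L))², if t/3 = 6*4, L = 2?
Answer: 5625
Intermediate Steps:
a = 1
t = 72 (t = 3*(6*4) = 3*24 = 72)
h(I, V) = 73 (h(I, V) = 72 + 1 = 73)
(2 + h(-2, L))² = (2 + 73)² = 75² = 5625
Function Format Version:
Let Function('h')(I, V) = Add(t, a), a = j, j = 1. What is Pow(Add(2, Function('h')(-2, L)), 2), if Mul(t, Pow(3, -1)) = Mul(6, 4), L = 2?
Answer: 5625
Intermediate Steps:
a = 1
t = 72 (t = Mul(3, Mul(6, 4)) = Mul(3, 24) = 72)
Function('h')(I, V) = 73 (Function('h')(I, V) = Add(72, 1) = 73)
Pow(Add(2, Function('h')(-2, L)), 2) = Pow(Add(2, 73), 2) = Pow(75, 2) = 5625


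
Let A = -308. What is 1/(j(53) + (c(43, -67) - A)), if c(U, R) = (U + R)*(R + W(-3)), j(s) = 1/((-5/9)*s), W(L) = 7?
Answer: 265/463211 ≈ 0.00057209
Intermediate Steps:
j(s) = -9/(5*s) (j(s) = 1/((-5*⅑)*s) = 1/(-5*s/9) = -9/(5*s))
c(U, R) = (7 + R)*(R + U) (c(U, R) = (U + R)*(R + 7) = (R + U)*(7 + R) = (7 + R)*(R + U))
1/(j(53) + (c(43, -67) - A)) = 1/(-9/5/53 + (((-67)² + 7*(-67) + 7*43 - 67*43) - 1*(-308))) = 1/(-9/5*1/53 + ((4489 - 469 + 301 - 2881) + 308)) = 1/(-9/265 + (1440 + 308)) = 1/(-9/265 + 1748) = 1/(463211/265) = 265/463211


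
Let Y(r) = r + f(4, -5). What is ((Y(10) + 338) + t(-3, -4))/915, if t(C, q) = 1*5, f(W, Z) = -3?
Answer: 70/183 ≈ 0.38251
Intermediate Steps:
Y(r) = -3 + r (Y(r) = r - 3 = -3 + r)
t(C, q) = 5
((Y(10) + 338) + t(-3, -4))/915 = (((-3 + 10) + 338) + 5)/915 = ((7 + 338) + 5)*(1/915) = (345 + 5)*(1/915) = 350*(1/915) = 70/183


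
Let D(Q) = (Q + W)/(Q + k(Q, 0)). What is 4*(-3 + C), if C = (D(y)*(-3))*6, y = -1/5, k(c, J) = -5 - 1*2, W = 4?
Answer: 26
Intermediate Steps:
k(c, J) = -7 (k(c, J) = -5 - 2 = -7)
y = -1/5 (y = -1*1/5 = -1/5 ≈ -0.20000)
D(Q) = (4 + Q)/(-7 + Q) (D(Q) = (Q + 4)/(Q - 7) = (4 + Q)/(-7 + Q))
C = 19/2 (C = (((4 - 1/5)/(-7 - 1/5))*(-3))*6 = (((19/5)/(-36/5))*(-3))*6 = (-5/36*19/5*(-3))*6 = -19/36*(-3)*6 = (19/12)*6 = 19/2 ≈ 9.5000)
4*(-3 + C) = 4*(-3 + 19/2) = 4*(13/2) = 26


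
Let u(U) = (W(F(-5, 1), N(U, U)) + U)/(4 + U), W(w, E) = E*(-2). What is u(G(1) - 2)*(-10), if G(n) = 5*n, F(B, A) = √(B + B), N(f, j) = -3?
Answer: -90/7 ≈ -12.857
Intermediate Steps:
F(B, A) = √2*√B (F(B, A) = √(2*B) = √2*√B)
W(w, E) = -2*E
u(U) = (6 + U)/(4 + U) (u(U) = (-2*(-3) + U)/(4 + U) = (6 + U)/(4 + U))
u(G(1) - 2)*(-10) = ((6 + (5*1 - 2))/(4 + (5*1 - 2)))*(-10) = ((6 + (5 - 2))/(4 + (5 - 2)))*(-10) = ((6 + 3)/(4 + 3))*(-10) = (9/7)*(-10) = -90/7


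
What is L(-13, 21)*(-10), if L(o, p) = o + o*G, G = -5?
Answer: -520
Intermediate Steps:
L(o, p) = -4*o (L(o, p) = o + o*(-5) = o - 5*o = -4*o)
L(-13, 21)*(-10) = -4*(-13)*(-10) = 52*(-10) = -520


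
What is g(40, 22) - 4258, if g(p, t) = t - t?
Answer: -4258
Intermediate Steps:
g(p, t) = 0
g(40, 22) - 4258 = 0 - 4258 = -4258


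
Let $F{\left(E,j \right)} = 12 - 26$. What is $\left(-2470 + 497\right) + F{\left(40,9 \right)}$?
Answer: $-1987$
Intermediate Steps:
$F{\left(E,j \right)} = -14$ ($F{\left(E,j \right)} = 12 - 26 = -14$)
$\left(-2470 + 497\right) + F{\left(40,9 \right)} = \left(-2470 + 497\right) - 14 = -1973 - 14 = -1987$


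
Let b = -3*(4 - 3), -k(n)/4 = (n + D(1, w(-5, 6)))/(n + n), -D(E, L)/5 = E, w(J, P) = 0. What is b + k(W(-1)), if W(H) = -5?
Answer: -7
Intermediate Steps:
D(E, L) = -5*E
k(n) = -2*(-5 + n)/n (k(n) = -4*(n - 5*1)/(n + n) = -4*(n - 5)/(2*n) = -4*(-5 + n)*1/(2*n) = -2*(-5 + n)/n)
b = -3 (b = -3*1 = -3)
b + k(W(-1)) = -3 + (-2 + 10/(-5)) = -3 + (-2 + 10*(-⅕)) = -3 + (-2 - 2) = -3 - 4 = -7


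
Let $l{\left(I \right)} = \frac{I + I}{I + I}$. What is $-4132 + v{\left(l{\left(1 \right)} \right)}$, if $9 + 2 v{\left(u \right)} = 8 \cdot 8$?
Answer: $- \frac{8209}{2} \approx -4104.5$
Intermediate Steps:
$l{\left(I \right)} = 1$ ($l{\left(I \right)} = \frac{2 I}{2 I} = 2 I \frac{1}{2 I} = 1$)
$v{\left(u \right)} = \frac{55}{2}$ ($v{\left(u \right)} = - \frac{9}{2} + \frac{8 \cdot 8}{2} = - \frac{9}{2} + \frac{1}{2} \cdot 64 = - \frac{9}{2} + 32 = \frac{55}{2}$)
$-4132 + v{\left(l{\left(1 \right)} \right)} = -4132 + \frac{55}{2} = - \frac{8209}{2}$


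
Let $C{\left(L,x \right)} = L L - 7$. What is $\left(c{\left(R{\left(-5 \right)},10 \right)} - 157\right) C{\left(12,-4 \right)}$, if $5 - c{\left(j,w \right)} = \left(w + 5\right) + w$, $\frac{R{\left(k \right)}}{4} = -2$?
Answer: $-24249$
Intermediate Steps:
$R{\left(k \right)} = -8$ ($R{\left(k \right)} = 4 \left(-2\right) = -8$)
$C{\left(L,x \right)} = -7 + L^{2}$ ($C{\left(L,x \right)} = L^{2} - 7 = -7 + L^{2}$)
$c{\left(j,w \right)} = - 2 w$ ($c{\left(j,w \right)} = 5 - \left(\left(w + 5\right) + w\right) = 5 - \left(\left(5 + w\right) + w\right) = 5 - \left(5 + 2 w\right) = - 2 w$)
$\left(c{\left(R{\left(-5 \right)},10 \right)} - 157\right) C{\left(12,-4 \right)} = \left(\left(-2\right) 10 - 157\right) \left(-7 + 12^{2}\right) = \left(-20 - 157\right) \left(-7 + 144\right) = \left(-177\right) 137 = -24249$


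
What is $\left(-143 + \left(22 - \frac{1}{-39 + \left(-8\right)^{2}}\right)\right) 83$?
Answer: $- \frac{251158}{25} \approx -10046.0$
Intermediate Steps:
$\left(-143 + \left(22 - \frac{1}{-39 + \left(-8\right)^{2}}\right)\right) 83 = \left(-143 + \left(22 - \frac{1}{-39 + 64}\right)\right) 83 = \left(-143 + \left(22 - \frac{1}{25}\right)\right) 83 = \left(-143 + \frac{549}{25}\right) 83 = \left(- \frac{3026}{25}\right) 83 = - \frac{251158}{25}$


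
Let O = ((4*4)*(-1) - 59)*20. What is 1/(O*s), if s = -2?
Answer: 1/3000 ≈ 0.00033333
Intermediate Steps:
O = -1500 (O = (16*(-1) - 59)*20 = (-16 - 59)*20 = -75*20 = -1500)
1/(O*s) = 1/(-1500*(-2)) = 1/3000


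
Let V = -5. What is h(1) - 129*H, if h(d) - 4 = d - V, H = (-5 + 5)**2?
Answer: 10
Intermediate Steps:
H = 0 (H = 0**2 = 0)
h(d) = 9 + d (h(d) = 4 + (d - 1*(-5)) = 4 + (d + 5) = 4 + (5 + d) = 9 + d)
h(1) - 129*H = (9 + 1) - 129*0 = 10 + 0 = 10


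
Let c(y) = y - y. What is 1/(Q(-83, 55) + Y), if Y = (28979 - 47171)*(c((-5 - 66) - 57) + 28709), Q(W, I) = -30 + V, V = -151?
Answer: -1/522274309 ≈ -1.9147e-9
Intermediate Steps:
Q(W, I) = -181 (Q(W, I) = -30 - 151 = -181)
c(y) = 0
Y = -522274128 (Y = (28979 - 47171)*(0 + 28709) = -18192*28709 = -522274128)
1/(Q(-83, 55) + Y) = 1/(-181 - 522274128) = 1/(-522274309) = -1/522274309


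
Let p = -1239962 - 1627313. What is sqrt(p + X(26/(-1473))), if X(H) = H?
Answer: I*sqrt(6221209756773)/1473 ≈ 1693.3*I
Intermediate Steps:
p = -2867275
sqrt(p + X(26/(-1473))) = sqrt(-2867275 + 26/(-1473)) = sqrt(-2867275 + 26*(-1/1473)) = sqrt(-2867275 - 26/1473) = sqrt(-4223496101/1473) = I*sqrt(6221209756773)/1473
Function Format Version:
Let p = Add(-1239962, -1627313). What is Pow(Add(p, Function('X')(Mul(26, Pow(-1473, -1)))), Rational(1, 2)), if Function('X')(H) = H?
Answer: Mul(Rational(1, 1473), I, Pow(6221209756773, Rational(1, 2))) ≈ Mul(1693.3, I)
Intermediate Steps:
p = -2867275
Pow(Add(p, Function('X')(Mul(26, Pow(-1473, -1)))), Rational(1, 2)) = Pow(Add(-2867275, Mul(26, Pow(-1473, -1))), Rational(1, 2)) = Pow(Add(-2867275, Mul(26, Rational(-1, 1473))), Rational(1, 2)) = Pow(Add(-2867275, Rational(-26, 1473)), Rational(1, 2)) = Pow(Rational(-4223496101, 1473), Rational(1, 2)) = Mul(Rational(1, 1473), I, Pow(6221209756773, Rational(1, 2)))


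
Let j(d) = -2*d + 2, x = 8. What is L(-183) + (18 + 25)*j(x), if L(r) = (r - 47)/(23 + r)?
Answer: -9609/16 ≈ -600.56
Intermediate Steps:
j(d) = 2 - 2*d
L(r) = (-47 + r)/(23 + r)
L(-183) + (18 + 25)*j(x) = (-47 - 183)/(23 - 183) + (18 + 25)*(2 - 2*8) = -230/(-160) + 43*(2 - 16) = -1/160*(-230) + 43*(-14) = 23/16 - 602 = -9609/16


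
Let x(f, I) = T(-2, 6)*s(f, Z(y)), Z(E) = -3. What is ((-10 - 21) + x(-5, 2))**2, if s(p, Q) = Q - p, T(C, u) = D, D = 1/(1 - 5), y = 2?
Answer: 3969/4 ≈ 992.25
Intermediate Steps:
D = -1/4 (D = 1/(-4) = -1/4 ≈ -0.25000)
T(C, u) = -1/4
x(f, I) = 3/4 + f/4 (x(f, I) = -(-3 - f)/4 = 3/4 + f/4)
((-10 - 21) + x(-5, 2))**2 = ((-10 - 21) + (3/4 + (1/4)*(-5)))**2 = (-31 + (3/4 - 5/4))**2 = (-31 - 1/2)**2 = (-63/2)**2 = 3969/4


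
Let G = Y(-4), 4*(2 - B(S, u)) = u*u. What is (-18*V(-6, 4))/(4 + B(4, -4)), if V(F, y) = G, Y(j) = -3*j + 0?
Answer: -108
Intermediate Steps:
B(S, u) = 2 - u²/4 (B(S, u) = 2 - u*u/4 = 2 - u²/4)
Y(j) = -3*j
G = 12 (G = -3*(-4) = 12)
V(F, y) = 12
(-18*V(-6, 4))/(4 + B(4, -4)) = (-18*12)/(4 + (2 - ¼*(-4)²)) = -216/(4 + (2 - ¼*16)) = -216/(4 + (2 - 4)) = -216/(4 - 2) = -216/2 = -216*½ = -108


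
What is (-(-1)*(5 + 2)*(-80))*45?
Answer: -25200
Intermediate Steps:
(-(-1)*(5 + 2)*(-80))*45 = (-(-1)*7*(-80))*45 = (-1*(-7)*(-80))*45 = (7*(-80))*45 = -560*45 = -25200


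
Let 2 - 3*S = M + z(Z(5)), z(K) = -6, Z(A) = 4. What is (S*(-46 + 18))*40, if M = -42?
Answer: -56000/3 ≈ -18667.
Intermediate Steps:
S = 50/3 (S = 2/3 - (-42 - 6)/3 = 2/3 - 1/3*(-48) = 2/3 + 16 = 50/3 ≈ 16.667)
(S*(-46 + 18))*40 = (50*(-46 + 18)/3)*40 = ((50/3)*(-28))*40 = -1400/3*40 = -56000/3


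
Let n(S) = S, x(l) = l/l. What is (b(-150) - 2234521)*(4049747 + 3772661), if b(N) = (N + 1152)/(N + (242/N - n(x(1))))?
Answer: -100034527826189264/5723 ≈ -1.7479e+13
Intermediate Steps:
x(l) = 1
b(N) = (1152 + N)/(-1 + N + 242/N) (b(N) = (N + 1152)/(N + (242/N - 1*1)) = (1152 + N)/(N + (242/N - 1)) = (1152 + N)/(N + (-1 + 242/N)) = (1152 + N)/(-1 + N + 242/N))
(b(-150) - 2234521)*(4049747 + 3772661) = (-150*(1152 - 150)/(242 + (-150)² - 1*(-150)) - 2234521)*(4049747 + 3772661) = (-150*1002/(242 + 22500 + 150) - 2234521)*7822408 = (-150*1002/22892 - 2234521)*7822408 = (-150*1/22892*1002 - 2234521)*7822408 = (-37575/5723 - 2234521)*7822408 = -12788201258/5723*7822408 = -100034527826189264/5723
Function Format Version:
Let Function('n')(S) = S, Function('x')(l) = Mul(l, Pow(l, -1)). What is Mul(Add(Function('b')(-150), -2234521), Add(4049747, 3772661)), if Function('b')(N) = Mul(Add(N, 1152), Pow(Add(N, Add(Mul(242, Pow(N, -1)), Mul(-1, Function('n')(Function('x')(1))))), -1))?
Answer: Rational(-100034527826189264, 5723) ≈ -1.7479e+13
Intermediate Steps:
Function('x')(l) = 1
Function('b')(N) = Mul(Pow(Add(-1, N, Mul(242, Pow(N, -1))), -1), Add(1152, N)) (Function('b')(N) = Mul(Add(N, 1152), Pow(Add(N, Add(Mul(242, Pow(N, -1)), Mul(-1, 1))), -1)) = Mul(Add(1152, N), Pow(Add(N, Add(Mul(242, Pow(N, -1)), -1)), -1)) = Mul(Add(1152, N), Pow(Add(N, Add(-1, Mul(242, Pow(N, -1)))), -1)) = Mul(Add(1152, N), Pow(Add(-1, N, Mul(242, Pow(N, -1))), -1)) = Mul(Pow(Add(-1, N, Mul(242, Pow(N, -1))), -1), Add(1152, N)))
Mul(Add(Function('b')(-150), -2234521), Add(4049747, 3772661)) = Mul(Add(Mul(-150, Pow(Add(242, Pow(-150, 2), Mul(-1, -150)), -1), Add(1152, -150)), -2234521), Add(4049747, 3772661)) = Mul(Add(Mul(-150, Pow(Add(242, 22500, 150), -1), 1002), -2234521), 7822408) = Mul(Add(Mul(-150, Pow(22892, -1), 1002), -2234521), 7822408) = Mul(Add(Mul(-150, Rational(1, 22892), 1002), -2234521), 7822408) = Mul(Add(Rational(-37575, 5723), -2234521), 7822408) = Mul(Rational(-12788201258, 5723), 7822408) = Rational(-100034527826189264, 5723)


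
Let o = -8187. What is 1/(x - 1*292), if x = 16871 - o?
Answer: 1/24766 ≈ 4.0378e-5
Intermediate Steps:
x = 25058 (x = 16871 - 1*(-8187) = 16871 + 8187 = 25058)
1/(x - 1*292) = 1/(25058 - 1*292) = 1/(25058 - 292) = 1/24766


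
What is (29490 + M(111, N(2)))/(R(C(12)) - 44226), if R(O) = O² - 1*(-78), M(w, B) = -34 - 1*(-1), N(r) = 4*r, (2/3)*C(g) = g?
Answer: -9819/14608 ≈ -0.67217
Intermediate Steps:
C(g) = 3*g/2
M(w, B) = -33 (M(w, B) = -34 + 1 = -33)
R(O) = 78 + O² (R(O) = O² + 78 = 78 + O²)
(29490 + M(111, N(2)))/(R(C(12)) - 44226) = (29490 - 33)/((78 + ((3/2)*12)²) - 44226) = 29457/((78 + 18²) - 44226) = 29457/((78 + 324) - 44226) = 29457/(402 - 44226) = 29457/(-43824) = 29457*(-1/43824) = -9819/14608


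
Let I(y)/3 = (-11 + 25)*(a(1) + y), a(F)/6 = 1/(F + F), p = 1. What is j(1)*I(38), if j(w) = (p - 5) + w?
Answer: -5166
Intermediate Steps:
a(F) = 3/F (a(F) = 6/(F + F) = 6/((2*F)) = 6*(1/(2*F)) = 3/F)
j(w) = -4 + w (j(w) = (1 - 5) + w = -4 + w)
I(y) = 126 + 42*y (I(y) = 3*((-11 + 25)*(3/1 + y)) = 3*(14*(3*1 + y)) = 3*(14*(3 + y)) = 3*(42 + 14*y) = 126 + 42*y)
j(1)*I(38) = (-4 + 1)*(126 + 42*38) = -3*(126 + 1596) = -3*1722 = -5166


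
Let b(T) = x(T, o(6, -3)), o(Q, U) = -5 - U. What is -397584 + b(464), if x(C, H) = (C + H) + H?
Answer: -397124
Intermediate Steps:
x(C, H) = C + 2*H
b(T) = -4 + T (b(T) = T + 2*(-5 - 1*(-3)) = T + 2*(-5 + 3) = T + 2*(-2) = T - 4 = -4 + T)
-397584 + b(464) = -397584 + (-4 + 464) = -397584 + 460 = -397124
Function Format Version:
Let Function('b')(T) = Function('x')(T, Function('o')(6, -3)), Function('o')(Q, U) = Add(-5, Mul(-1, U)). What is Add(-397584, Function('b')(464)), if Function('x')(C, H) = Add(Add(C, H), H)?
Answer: -397124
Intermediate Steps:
Function('x')(C, H) = Add(C, Mul(2, H))
Function('b')(T) = Add(-4, T) (Function('b')(T) = Add(T, Mul(2, Add(-5, Mul(-1, -3)))) = Add(T, Mul(2, Add(-5, 3))) = Add(T, Mul(2, -2)) = Add(T, -4) = Add(-4, T))
Add(-397584, Function('b')(464)) = Add(-397584, Add(-4, 464)) = Add(-397584, 460) = -397124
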